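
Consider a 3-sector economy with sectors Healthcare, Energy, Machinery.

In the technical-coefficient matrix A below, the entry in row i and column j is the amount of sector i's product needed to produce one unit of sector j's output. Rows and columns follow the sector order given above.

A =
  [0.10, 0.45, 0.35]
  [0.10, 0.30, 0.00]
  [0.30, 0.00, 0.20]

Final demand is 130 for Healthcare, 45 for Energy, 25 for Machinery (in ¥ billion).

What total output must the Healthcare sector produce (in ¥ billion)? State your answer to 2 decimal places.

x_H = 241.13

I − A =
  [   0.90    -0.45    -0.35]
  [  -0.10     0.70     0.00]
  [  -0.30     0.00     0.80]
Cofactors of I−A, C_ij = (−1)^(i+j)·(minor ij) (rows/columns in the sector order above):
  C_11 = (0.70)(0.80) − (0.00)(0.00) = 0.5600
  C_12 = −[(-0.10)(0.80) − (0.00)(-0.30)] = 0.0800
  C_13 = (-0.10)(0.00) − (0.70)(-0.30) = 0.2100
  C_21 = −[(-0.45)(0.80) − (-0.35)(0.00)] = 0.3600
  C_22 = (0.90)(0.80) − (-0.35)(-0.30) = 0.6150
  C_23 = −[(0.90)(0.00) − (-0.45)(-0.30)] = 0.1350
  C_31 = (-0.45)(0.00) − (-0.35)(0.70) = 0.2450
  C_32 = −[(0.90)(0.00) − (-0.35)(-0.10)] = 0.0350
  C_33 = (0.90)(0.70) − (-0.45)(-0.10) = 0.5850
det(I−A) = Σ_j (I−A)_1j·C_1j = (0.90)(0.5600) + (-0.45)(0.0800) + (-0.35)(0.2100) = 0.3945
adj(I−A) = Cᵀ =
  [ 0.5600   0.3600   0.2450]
  [ 0.0800   0.6150   0.0350]
  [ 0.2100   0.1350   0.5850]
(I − A)⁻¹ = adj(I−A) / det(I−A) ≈
  [   1.4195     0.9125     0.6210]
  [   0.2028     1.5589     0.0887]
  [   0.5323     0.3422     1.4829]
x = (I − A)⁻¹ d = adj(I−A)·d / det(I−A), with det(I−A) = 0.3945:
  x_H = (0.5600·130 + 0.3600·45 + 0.2450·25) / 0.3945 = 95.125 / 0.3945 ≈ 241.13
  x_E = (0.0800·130 + 0.6150·45 + 0.0350·25) / 0.3945 = 38.95 / 0.3945 ≈ 98.73
  x_M = (0.2100·130 + 0.1350·45 + 0.5850·25) / 0.3945 = 48.00 / 0.3945 ≈ 121.67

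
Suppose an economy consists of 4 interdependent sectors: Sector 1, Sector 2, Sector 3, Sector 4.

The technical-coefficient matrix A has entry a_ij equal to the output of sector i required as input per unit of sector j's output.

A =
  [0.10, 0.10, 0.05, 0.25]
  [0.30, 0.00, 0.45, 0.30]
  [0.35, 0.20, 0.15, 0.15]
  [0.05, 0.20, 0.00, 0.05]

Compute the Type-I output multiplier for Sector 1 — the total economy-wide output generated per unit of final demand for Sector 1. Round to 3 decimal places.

m_1 = 3.139

I − A =
  [   0.90    -0.10    -0.05    -0.25]
  [  -0.30     1.00    -0.45    -0.30]
  [  -0.35    -0.20     0.85    -0.15]
  [  -0.05    -0.20     0.00     0.95]
Compute the cofactors C_ij = (−1)^(i+j)·(3×3 minor ij) of I−A; the adjugate is their transpose:
adj(I−A) = Cᵀ =
  [ 0.657500   0.134250   0.109750   0.232750]
  [ 0.408000   0.699125   0.394125   0.390375]
  [ 0.388000   0.247000   0.743500   0.297500]
  [ 0.120500   0.154250   0.088750   0.622250]
det(I−A) = Σ_j (I−A)_1j·C_1j = (0.90)(0.657500) + (-0.10)(0.408000) + (-0.05)(0.388000) + (-0.25)(0.120500) = 0.501425
(I − A)⁻¹ = adj(I−A) / det(I−A) ≈
  [   1.3113     0.2677     0.2189     0.4642]
  [   0.8137     1.3943     0.7860     0.7785]
  [   0.7738     0.4926     1.4828     0.5933]
  [   0.2403     0.3076     0.1770     1.2410]
The output multiplier for sector j is the column-j sum of the Leontief inverse (I − A)⁻¹ = adj(I−A) / det(I−A).
Column 1 of adj(I−A): (0.657500, 0.408000, 0.388000, 0.120500); det(I−A) = 0.501425.
m_1 = (0.657500 + 0.408000 + 0.388000 + 0.120500) / 0.501425 = 1.574 / 0.501425 ≈ 3.139.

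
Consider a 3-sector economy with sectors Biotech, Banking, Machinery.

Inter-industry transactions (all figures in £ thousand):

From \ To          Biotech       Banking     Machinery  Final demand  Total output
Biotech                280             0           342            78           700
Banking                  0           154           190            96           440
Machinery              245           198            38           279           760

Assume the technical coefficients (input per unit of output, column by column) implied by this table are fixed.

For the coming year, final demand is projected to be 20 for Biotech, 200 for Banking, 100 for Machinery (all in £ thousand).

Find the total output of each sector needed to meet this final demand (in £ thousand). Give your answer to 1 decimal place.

x_1 = 398.0, x_2 = 494.7, x_3 = 486.2

Technical coefficients a_ij = z_ij / X_j:
  a_11 = 280/700 = 0.40, a_21 = 0/700 = 0.00, a_31 = 245/700 = 0.35
  a_12 = 0/440 = 0.00, a_22 = 154/440 = 0.35, a_32 = 198/440 = 0.45
  a_13 = 342/760 = 0.45, a_23 = 190/760 = 0.25, a_33 = 38/760 = 0.05
I − A =
  [   0.60     0.00    -0.45]
  [   0.00     0.65    -0.25]
  [  -0.35    -0.45     0.95]
Cofactors of I−A, C_ij = (−1)^(i+j)·(minor ij) (rows/columns in the sector order above):
  C_11 = (0.65)(0.95) − (-0.25)(-0.45) = 0.5050
  C_12 = −[(0.00)(0.95) − (-0.25)(-0.35)] = 0.0875
  C_13 = (0.00)(-0.45) − (0.65)(-0.35) = 0.2275
  C_21 = −[(0.00)(0.95) − (-0.45)(-0.45)] = 0.2025
  C_22 = (0.60)(0.95) − (-0.45)(-0.35) = 0.4125
  C_23 = −[(0.60)(-0.45) − (0.00)(-0.35)] = 0.2700
  C_31 = (0.00)(-0.25) − (-0.45)(0.65) = 0.2925
  C_32 = −[(0.60)(-0.25) − (-0.45)(0.00)] = 0.1500
  C_33 = (0.60)(0.65) − (0.00)(0.00) = 0.3900
det(I−A) = Σ_j (I−A)_1j·C_1j = (0.60)(0.5050) + (0.00)(0.0875) + (-0.45)(0.2275) = 0.200625
adj(I−A) = Cᵀ =
  [ 0.5050   0.2025   0.2925]
  [ 0.0875   0.4125   0.1500]
  [ 0.2275   0.2700   0.3900]
(I − A)⁻¹ = adj(I−A) / det(I−A) ≈
  [   2.5171     1.0093     1.4579]
  [   0.4361     2.0561     0.7477]
  [   1.1340     1.3458     1.9439]
x = (I − A)⁻¹ d = adj(I−A)·d / det(I−A), with det(I−A) = 0.200625:
  x_1 = (0.5050·20 + 0.2025·200 + 0.2925·100) / 0.200625 = 79.85 / 0.200625 ≈ 398.0
  x_2 = (0.0875·20 + 0.4125·200 + 0.1500·100) / 0.200625 = 99.25 / 0.200625 ≈ 494.7
  x_3 = (0.2275·20 + 0.2700·200 + 0.3900·100) / 0.200625 = 97.55 / 0.200625 ≈ 486.2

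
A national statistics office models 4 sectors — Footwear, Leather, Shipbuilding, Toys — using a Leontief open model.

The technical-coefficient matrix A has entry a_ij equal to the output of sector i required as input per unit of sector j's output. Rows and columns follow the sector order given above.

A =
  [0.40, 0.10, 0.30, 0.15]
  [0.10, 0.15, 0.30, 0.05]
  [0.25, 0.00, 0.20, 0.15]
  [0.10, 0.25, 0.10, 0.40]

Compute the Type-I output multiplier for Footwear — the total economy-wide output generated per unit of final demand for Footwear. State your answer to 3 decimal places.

I − A =
  [   0.60    -0.10    -0.30    -0.15]
  [  -0.10     0.85    -0.30    -0.05]
  [  -0.25     0.00     0.80    -0.15]
  [  -0.10    -0.25    -0.10     0.60]
Compute the cofactors C_ij = (−1)^(i+j)·(3×3 minor ij) of I−A; the adjugate is their transpose:
adj(I−A) = Cᵀ =
  [ 0.374000   0.087750   0.191750   0.148750]
  [ 0.101250   0.213750   0.127500   0.075000]
  [ 0.140875   0.048375   0.275500   0.108125]
  [ 0.128000   0.111750   0.131000   0.328750]
det(I−A) = Σ_j (I−A)_1j·C_1j = (0.60)(0.374000) + (-0.10)(0.101250) + (-0.30)(0.140875) + (-0.15)(0.128000) = 0.1528125
(I − A)⁻¹ = adj(I−A) / det(I−A) ≈
  [   2.4474     0.5742     1.2548     0.9734]
  [   0.6626     1.3988     0.8344     0.4908]
  [   0.9219     0.3166     1.8029     0.7076]
  [   0.8376     0.7313     0.8573     2.1513]
The output multiplier for sector j is the column-j sum of the Leontief inverse (I − A)⁻¹ = adj(I−A) / det(I−A).
Column 1 of adj(I−A): (0.374000, 0.101250, 0.140875, 0.128000); det(I−A) = 0.1528125.
m_1 = (0.374000 + 0.101250 + 0.140875 + 0.128000) / 0.1528125 = 0.744125 / 0.1528125 ≈ 4.870.

m_1 = 4.870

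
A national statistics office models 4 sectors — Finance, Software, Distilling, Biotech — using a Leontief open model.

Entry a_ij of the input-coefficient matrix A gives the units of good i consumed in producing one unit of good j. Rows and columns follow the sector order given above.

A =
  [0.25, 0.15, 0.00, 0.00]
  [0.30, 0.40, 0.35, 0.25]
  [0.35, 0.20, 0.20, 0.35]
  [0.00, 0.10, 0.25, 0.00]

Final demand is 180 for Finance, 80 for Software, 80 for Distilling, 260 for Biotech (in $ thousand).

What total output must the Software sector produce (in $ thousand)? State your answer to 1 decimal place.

x_2 = 1077.4

I − A =
  [   0.75    -0.15     0.00     0.00]
  [  -0.30     0.60    -0.35    -0.25]
  [  -0.35    -0.20     0.80    -0.35]
  [   0.00    -0.10    -0.25     1.00]
Compute the cofactors C_ij = (−1)^(i+j)·(3×3 minor ij) of I−A; the adjugate is their transpose:
adj(I−A) = Cᵀ =
  [ 0.312750   0.106875   0.061875   0.048375]
  [ 0.358125   0.534375   0.309375   0.241875]
  [ 0.271750   0.228750   0.386250   0.192375]
  [ 0.103750   0.110625   0.127500   0.253125]
det(I−A) = Σ_j (I−A)_1j·C_1j = (0.75)(0.312750) + (-0.15)(0.358125) + (0.00)(0.271750) + (0.00)(0.103750) = 0.18084375
(I − A)⁻¹ = adj(I−A) / det(I−A) ≈
  [   1.7294     0.5910     0.3421     0.2675]
  [   1.9803     2.9549     1.7107     1.3375]
  [   1.5027     1.2649     2.1358     1.0638]
  [   0.5737     0.6117     0.7050     1.3997]
x = (I − A)⁻¹ d = adj(I−A)·d / det(I−A), with det(I−A) = 0.18084375:
  x_1 = (0.312750·180 + 0.106875·80 + 0.061875·80 + 0.048375·260) / 0.18084375 = 82.3725 / 0.18084375 ≈ 455.5
  x_2 = (0.358125·180 + 0.534375·80 + 0.309375·80 + 0.241875·260) / 0.18084375 = 194.85 / 0.18084375 ≈ 1077.4
  x_3 = (0.271750·180 + 0.228750·80 + 0.386250·80 + 0.192375·260) / 0.18084375 = 148.1325 / 0.18084375 ≈ 819.1
  x_4 = (0.103750·180 + 0.110625·80 + 0.127500·80 + 0.253125·260) / 0.18084375 = 103.5375 / 0.18084375 ≈ 572.5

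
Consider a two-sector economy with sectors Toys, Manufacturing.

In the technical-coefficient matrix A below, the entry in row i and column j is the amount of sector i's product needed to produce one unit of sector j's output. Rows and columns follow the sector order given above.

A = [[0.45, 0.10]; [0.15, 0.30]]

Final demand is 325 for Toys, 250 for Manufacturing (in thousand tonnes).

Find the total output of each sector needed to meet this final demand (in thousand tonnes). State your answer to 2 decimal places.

x_1 = 682.43, x_2 = 503.38

I − A =
  [   0.55    -0.10]
  [  -0.15     0.70]
det(I−A) = (0.55)(0.70) − (-0.10)(-0.15) = 0.3700
adj(I−A) = [[0.70, 0.10], [0.15, 0.55]]
(I − A)⁻¹ = adj(I−A) / det(I−A) ≈
  [   1.8919     0.2703]
  [   0.4054     1.4865]
x = (I − A)⁻¹ d = adj(I−A)·d / det(I−A), with det(I−A) = 0.3700:
  x_1 = (0.70·325 + 0.10·250) / 0.3700 = 252.50 / 0.3700 ≈ 682.43
  x_2 = (0.15·325 + 0.55·250) / 0.3700 = 186.25 / 0.3700 ≈ 503.38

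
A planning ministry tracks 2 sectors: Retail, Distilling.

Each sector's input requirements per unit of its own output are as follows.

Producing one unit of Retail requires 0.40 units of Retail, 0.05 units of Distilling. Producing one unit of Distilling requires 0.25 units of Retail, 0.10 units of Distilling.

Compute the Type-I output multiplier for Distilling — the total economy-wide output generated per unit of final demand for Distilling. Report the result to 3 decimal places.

m_D = 1.611

I − A =
  [   0.60    -0.25]
  [  -0.05     0.90]
det(I−A) = (0.60)(0.90) − (-0.25)(-0.05) = 0.5275
adj(I−A) = [[0.90, 0.25], [0.05, 0.60]]
(I − A)⁻¹ = adj(I−A) / det(I−A) ≈
  [   1.7062     0.4739]
  [   0.0948     1.1374]
The output multiplier for sector j is the column-j sum of the Leontief inverse (I − A)⁻¹ = adj(I−A) / det(I−A).
Column D of adj(I−A): (0.25, 0.60); det(I−A) = 0.5275.
m_D = (0.25 + 0.60) / 0.5275 = 0.85 / 0.5275 ≈ 1.611.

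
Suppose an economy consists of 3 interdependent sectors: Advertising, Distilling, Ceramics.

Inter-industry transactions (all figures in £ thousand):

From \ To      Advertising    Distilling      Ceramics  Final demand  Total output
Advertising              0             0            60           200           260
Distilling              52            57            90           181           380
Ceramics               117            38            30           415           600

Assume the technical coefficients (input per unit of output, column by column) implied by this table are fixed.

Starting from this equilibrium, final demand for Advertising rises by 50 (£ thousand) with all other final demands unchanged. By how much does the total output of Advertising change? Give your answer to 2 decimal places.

Δx_A = 52.68

Technical coefficients a_ij = z_ij / X_j:
  a_AA = 0/260 = 0.00, a_DA = 52/260 = 0.20, a_CA = 117/260 = 0.45
  a_AD = 0/380 = 0.00, a_DD = 57/380 = 0.15, a_CD = 38/380 = 0.10
  a_AC = 60/600 = 0.10, a_DC = 90/600 = 0.15, a_CC = 30/600 = 0.05
I − A =
  [   1.00     0.00    -0.10]
  [  -0.20     0.85    -0.15]
  [  -0.45    -0.10     0.95]
Cofactors of I−A, C_ij = (−1)^(i+j)·(minor ij) (rows/columns in the sector order above):
  C_11 = (0.85)(0.95) − (-0.15)(-0.10) = 0.7925
  C_12 = −[(-0.20)(0.95) − (-0.15)(-0.45)] = 0.2575
  C_13 = (-0.20)(-0.10) − (0.85)(-0.45) = 0.4025
  C_21 = −[(0.00)(0.95) − (-0.10)(-0.10)] = 0.0100
  C_22 = (1.00)(0.95) − (-0.10)(-0.45) = 0.9050
  C_23 = −[(1.00)(-0.10) − (0.00)(-0.45)] = 0.1000
  C_31 = (0.00)(-0.15) − (-0.10)(0.85) = 0.0850
  C_32 = −[(1.00)(-0.15) − (-0.10)(-0.20)] = 0.1700
  C_33 = (1.00)(0.85) − (0.00)(-0.20) = 0.8500
det(I−A) = Σ_j (I−A)_1j·C_1j = (1.00)(0.7925) + (0.00)(0.2575) + (-0.10)(0.4025) = 0.75225
adj(I−A) = Cᵀ =
  [ 0.7925   0.0100   0.0850]
  [ 0.2575   0.9050   0.1700]
  [ 0.4025   0.1000   0.8500]
(I − A)⁻¹ = adj(I−A) / det(I−A) ≈
  [   1.0535     0.0133     0.1130]
  [   0.3423     1.2031     0.2260]
  [   0.5351     0.1329     1.1299]
Δx = (I − A)⁻¹ Δd with Δd having +50 in the Advertising component and 0 elsewhere.
So Δx_A = L_AA · (+50), where L_AA = adj(I−A)_AA / det(I−A) = 0.7925 / 0.75225.
Δx_A = 0.7925 × (+50) / 0.75225 = 39.625 / 0.75225 ≈ 52.68.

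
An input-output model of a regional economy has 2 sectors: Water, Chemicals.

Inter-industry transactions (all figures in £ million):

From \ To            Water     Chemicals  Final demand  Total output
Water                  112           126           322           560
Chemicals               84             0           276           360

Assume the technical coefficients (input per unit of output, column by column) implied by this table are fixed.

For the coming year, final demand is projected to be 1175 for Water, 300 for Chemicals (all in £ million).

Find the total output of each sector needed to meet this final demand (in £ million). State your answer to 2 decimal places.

x_1 = 1712.37, x_2 = 556.86

Technical coefficients a_ij = z_ij / X_j:
  a_11 = 112/560 = 0.20, a_21 = 84/560 = 0.15
  a_12 = 126/360 = 0.35, a_22 = 0/360 = 0.00
I − A =
  [   0.80    -0.35]
  [  -0.15     1.00]
det(I−A) = (0.80)(1.00) − (-0.35)(-0.15) = 0.7475
adj(I−A) = [[1.00, 0.35], [0.15, 0.80]]
(I − A)⁻¹ = adj(I−A) / det(I−A) ≈
  [   1.3378     0.4682]
  [   0.2007     1.0702]
x = (I − A)⁻¹ d = adj(I−A)·d / det(I−A), with det(I−A) = 0.7475:
  x_1 = (1.00·1175 + 0.35·300) / 0.7475 = 1280.00 / 0.7475 ≈ 1712.37
  x_2 = (0.15·1175 + 0.80·300) / 0.7475 = 416.25 / 0.7475 ≈ 556.86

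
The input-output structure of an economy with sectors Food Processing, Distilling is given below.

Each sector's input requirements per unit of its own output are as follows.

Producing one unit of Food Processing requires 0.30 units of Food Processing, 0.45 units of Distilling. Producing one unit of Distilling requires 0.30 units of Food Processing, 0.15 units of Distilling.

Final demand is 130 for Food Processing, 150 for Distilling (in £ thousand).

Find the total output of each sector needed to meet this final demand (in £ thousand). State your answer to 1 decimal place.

x_F = 338.0, x_D = 355.4

I − A =
  [   0.70    -0.30]
  [  -0.45     0.85]
det(I−A) = (0.70)(0.85) − (-0.30)(-0.45) = 0.4600
adj(I−A) = [[0.85, 0.30], [0.45, 0.70]]
(I − A)⁻¹ = adj(I−A) / det(I−A) ≈
  [   1.8478     0.6522]
  [   0.9783     1.5217]
x = (I − A)⁻¹ d = adj(I−A)·d / det(I−A), with det(I−A) = 0.4600:
  x_F = (0.85·130 + 0.30·150) / 0.4600 = 155.50 / 0.4600 ≈ 338.0
  x_D = (0.45·130 + 0.70·150) / 0.4600 = 163.50 / 0.4600 ≈ 355.4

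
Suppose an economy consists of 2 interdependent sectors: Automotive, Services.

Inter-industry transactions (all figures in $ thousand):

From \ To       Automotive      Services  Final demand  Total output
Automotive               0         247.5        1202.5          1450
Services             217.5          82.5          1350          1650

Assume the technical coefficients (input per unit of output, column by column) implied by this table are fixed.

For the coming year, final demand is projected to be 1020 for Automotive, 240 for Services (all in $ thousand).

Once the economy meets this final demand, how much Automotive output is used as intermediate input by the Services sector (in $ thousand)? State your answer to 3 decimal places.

Technical coefficients a_ij = z_ij / X_j:
  a_11 = 0/1450 = 0.00, a_21 = 217.5/1450 = 0.15
  a_12 = 247.5/1650 = 0.15, a_22 = 82.5/1650 = 0.05
I − A =
  [   1.00    -0.15]
  [  -0.15     0.95]
det(I−A) = (1.00)(0.95) − (-0.15)(-0.15) = 0.9275
adj(I−A) = [[0.95, 0.15], [0.15, 1.00]]
(I − A)⁻¹ = adj(I−A) / det(I−A) ≈
  [   1.0243     0.1617]
  [   0.1617     1.0782]
First solve x = (I − A)⁻¹ d = adj(I−A)·d / det(I−A); in particular x_2 = (0.15·1020 + 1.00·240) / 0.9275 = 393.00 / 0.9275 ≈ 423.71968.
Intermediate flow from 1 to 2: z_12 = a_12 · x_2 = 0.15 × 393.00 / 0.9275 = 58.95 / 0.9275 ≈ 63.558.

z_12 = 63.558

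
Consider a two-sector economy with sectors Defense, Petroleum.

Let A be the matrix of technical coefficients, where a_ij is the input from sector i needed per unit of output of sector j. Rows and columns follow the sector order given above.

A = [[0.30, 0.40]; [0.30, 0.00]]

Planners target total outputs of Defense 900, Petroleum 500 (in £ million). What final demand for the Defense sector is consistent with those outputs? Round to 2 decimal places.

I − A =
  [   0.70    -0.40]
  [  -0.30     1.00]
d = (I − A) x:
  d_1 = (+0.70)·900 + (-0.40)·500 = 430.00
  d_2 = (-0.30)·900 + (+1.00)·500 = 230.00

d_1 = 430.00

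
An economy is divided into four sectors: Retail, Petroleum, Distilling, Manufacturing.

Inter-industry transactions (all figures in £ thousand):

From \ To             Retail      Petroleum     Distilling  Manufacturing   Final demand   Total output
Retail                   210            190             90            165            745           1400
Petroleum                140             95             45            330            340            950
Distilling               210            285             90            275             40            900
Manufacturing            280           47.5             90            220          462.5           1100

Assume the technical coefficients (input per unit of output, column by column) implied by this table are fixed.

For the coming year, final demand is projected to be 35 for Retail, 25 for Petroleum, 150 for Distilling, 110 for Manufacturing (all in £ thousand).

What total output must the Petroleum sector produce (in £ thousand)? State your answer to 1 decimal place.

Technical coefficients a_ij = z_ij / X_j:
  a_RR = 210/1400 = 0.15, a_PR = 140/1400 = 0.10, a_DR = 210/1400 = 0.15, a_MR = 280/1400 = 0.20
  a_RP = 190/950 = 0.20, a_PP = 95/950 = 0.10, a_DP = 285/950 = 0.30, a_MP = 47.5/950 = 0.05
  a_RD = 90/900 = 0.10, a_PD = 45/900 = 0.05, a_DD = 90/900 = 0.10, a_MD = 90/900 = 0.10
  a_RM = 165/1100 = 0.15, a_PM = 330/1100 = 0.30, a_DM = 275/1100 = 0.25, a_MM = 220/1100 = 0.20
I − A =
  [   0.85    -0.20    -0.10    -0.15]
  [  -0.10     0.90    -0.05    -0.30]
  [  -0.15    -0.30     0.90    -0.25]
  [  -0.20    -0.05    -0.10     0.80]
Compute the cofactors C_ij = (−1)^(i+j)·(3×3 minor ij) of I−A; the adjugate is their transpose:
adj(I−A) = Cᵀ =
  [ 0.590375   0.175500   0.098375   0.207250]
  [ 0.136500   0.544500   0.073500   0.252750]
  [ 0.194000   0.240750   0.543500   0.296500]
  [ 0.180375   0.108000   0.097125   0.639750]
det(I−A) = Σ_j (I−A)_1j·C_1j = (0.85)(0.590375) + (-0.20)(0.136500) + (-0.10)(0.194000) + (-0.15)(0.180375) = 0.4280625
(I − A)⁻¹ = adj(I−A) / det(I−A) ≈
  [   1.3792     0.4100     0.2298     0.4842]
  [   0.3189     1.2720     0.1717     0.5905]
  [   0.4532     0.5624     1.2697     0.6927]
  [   0.4214     0.2523     0.2269     1.4945]
x = (I − A)⁻¹ d = adj(I−A)·d / det(I−A), with det(I−A) = 0.4280625:
  x_R = (0.590375·35 + 0.175500·25 + 0.098375·150 + 0.207250·110) / 0.4280625 = 62.604375 / 0.4280625 ≈ 146.3
  x_P = (0.136500·35 + 0.544500·25 + 0.073500·150 + 0.252750·110) / 0.4280625 = 57.2175 / 0.4280625 ≈ 133.7
  x_D = (0.194000·35 + 0.240750·25 + 0.543500·150 + 0.296500·110) / 0.4280625 = 126.94875 / 0.4280625 ≈ 296.6
  x_M = (0.180375·35 + 0.108000·25 + 0.097125·150 + 0.639750·110) / 0.4280625 = 93.954375 / 0.4280625 ≈ 219.5

x_P = 133.7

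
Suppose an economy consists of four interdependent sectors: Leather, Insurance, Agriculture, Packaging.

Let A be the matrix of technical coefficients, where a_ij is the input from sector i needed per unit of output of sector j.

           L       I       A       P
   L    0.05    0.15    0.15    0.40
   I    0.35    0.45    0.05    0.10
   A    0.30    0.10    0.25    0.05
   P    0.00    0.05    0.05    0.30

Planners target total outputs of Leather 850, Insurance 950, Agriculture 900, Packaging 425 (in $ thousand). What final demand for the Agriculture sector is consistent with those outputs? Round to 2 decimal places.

I − A =
  [   0.95    -0.15    -0.15    -0.40]
  [  -0.35     0.55    -0.05    -0.10]
  [  -0.30    -0.10     0.75    -0.05]
  [   0.00    -0.05    -0.05     0.70]
d = (I − A) x:
  d_L = (+0.95)·850 + (-0.15)·950 + (-0.15)·900 + (-0.40)·425 = 360.00
  d_I = (-0.35)·850 + (+0.55)·950 + (-0.05)·900 + (-0.10)·425 = 137.50
  d_A = (-0.30)·850 + (-0.10)·950 + (+0.75)·900 + (-0.05)·425 = 303.75
  d_P = (+0.00)·850 + (-0.05)·950 + (-0.05)·900 + (+0.70)·425 = 205.00

d_A = 303.75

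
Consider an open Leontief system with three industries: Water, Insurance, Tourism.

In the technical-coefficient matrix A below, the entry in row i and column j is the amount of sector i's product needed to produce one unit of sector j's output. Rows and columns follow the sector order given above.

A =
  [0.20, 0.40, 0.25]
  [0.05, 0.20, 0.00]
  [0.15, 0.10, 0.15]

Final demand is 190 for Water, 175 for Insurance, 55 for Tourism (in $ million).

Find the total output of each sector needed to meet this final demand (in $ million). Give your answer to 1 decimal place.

x_W = 411.6, x_I = 244.5, x_T = 166.1

I − A =
  [   0.80    -0.40    -0.25]
  [  -0.05     0.80     0.00]
  [  -0.15    -0.10     0.85]
Cofactors of I−A, C_ij = (−1)^(i+j)·(minor ij) (rows/columns in the sector order above):
  C_11 = (0.80)(0.85) − (0.00)(-0.10) = 0.6800
  C_12 = −[(-0.05)(0.85) − (0.00)(-0.15)] = 0.0425
  C_13 = (-0.05)(-0.10) − (0.80)(-0.15) = 0.1250
  C_21 = −[(-0.40)(0.85) − (-0.25)(-0.10)] = 0.3650
  C_22 = (0.80)(0.85) − (-0.25)(-0.15) = 0.6425
  C_23 = −[(0.80)(-0.10) − (-0.40)(-0.15)] = 0.1400
  C_31 = (-0.40)(0.00) − (-0.25)(0.80) = 0.2000
  C_32 = −[(0.80)(0.00) − (-0.25)(-0.05)] = 0.0125
  C_33 = (0.80)(0.80) − (-0.40)(-0.05) = 0.6200
det(I−A) = Σ_j (I−A)_1j·C_1j = (0.80)(0.6800) + (-0.40)(0.0425) + (-0.25)(0.1250) = 0.49575
adj(I−A) = Cᵀ =
  [ 0.6800   0.3650   0.2000]
  [ 0.0425   0.6425   0.0125]
  [ 0.1250   0.1400   0.6200]
(I − A)⁻¹ = adj(I−A) / det(I−A) ≈
  [   1.3717     0.7363     0.4034]
  [   0.0857     1.2960     0.0252]
  [   0.2521     0.2824     1.2506]
x = (I − A)⁻¹ d = adj(I−A)·d / det(I−A), with det(I−A) = 0.49575:
  x_W = (0.6800·190 + 0.3650·175 + 0.2000·55) / 0.49575 = 204.075 / 0.49575 ≈ 411.6
  x_I = (0.0425·190 + 0.6425·175 + 0.0125·55) / 0.49575 = 121.20 / 0.49575 ≈ 244.5
  x_T = (0.1250·190 + 0.1400·175 + 0.6200·55) / 0.49575 = 82.35 / 0.49575 ≈ 166.1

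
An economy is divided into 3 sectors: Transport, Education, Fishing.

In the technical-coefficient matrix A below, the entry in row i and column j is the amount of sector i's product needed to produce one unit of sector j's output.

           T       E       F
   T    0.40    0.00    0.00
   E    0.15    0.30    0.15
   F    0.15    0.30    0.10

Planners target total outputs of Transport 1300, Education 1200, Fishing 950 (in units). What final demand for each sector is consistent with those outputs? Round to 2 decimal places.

I − A =
  [   0.60     0.00     0.00]
  [  -0.15     0.70    -0.15]
  [  -0.15    -0.30     0.90]
d = (I − A) x:
  d_T = (+0.60)·1300 + (+0.00)·1200 + (+0.00)·950 = 780.00
  d_E = (-0.15)·1300 + (+0.70)·1200 + (-0.15)·950 = 502.50
  d_F = (-0.15)·1300 + (-0.30)·1200 + (+0.90)·950 = 300.00

d_T = 780.00, d_E = 502.50, d_F = 300.00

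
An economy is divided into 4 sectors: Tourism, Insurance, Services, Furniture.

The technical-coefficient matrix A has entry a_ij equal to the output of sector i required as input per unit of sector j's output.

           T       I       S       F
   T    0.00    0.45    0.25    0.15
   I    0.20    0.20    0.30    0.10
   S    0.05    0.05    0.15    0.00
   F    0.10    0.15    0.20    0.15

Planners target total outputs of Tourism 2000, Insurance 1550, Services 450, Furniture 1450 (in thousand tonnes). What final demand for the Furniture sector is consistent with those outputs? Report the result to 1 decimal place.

d_F = 710.0

I − A =
  [   1.00    -0.45    -0.25    -0.15]
  [  -0.20     0.80    -0.30    -0.10]
  [  -0.05    -0.05     0.85     0.00]
  [  -0.10    -0.15    -0.20     0.85]
d = (I − A) x:
  d_T = (+1.00)·2000 + (-0.45)·1550 + (-0.25)·450 + (-0.15)·1450 = 972.5
  d_I = (-0.20)·2000 + (+0.80)·1550 + (-0.30)·450 + (-0.10)·1450 = 560.0
  d_S = (-0.05)·2000 + (-0.05)·1550 + (+0.85)·450 + (+0.00)·1450 = 205.0
  d_F = (-0.10)·2000 + (-0.15)·1550 + (-0.20)·450 + (+0.85)·1450 = 710.0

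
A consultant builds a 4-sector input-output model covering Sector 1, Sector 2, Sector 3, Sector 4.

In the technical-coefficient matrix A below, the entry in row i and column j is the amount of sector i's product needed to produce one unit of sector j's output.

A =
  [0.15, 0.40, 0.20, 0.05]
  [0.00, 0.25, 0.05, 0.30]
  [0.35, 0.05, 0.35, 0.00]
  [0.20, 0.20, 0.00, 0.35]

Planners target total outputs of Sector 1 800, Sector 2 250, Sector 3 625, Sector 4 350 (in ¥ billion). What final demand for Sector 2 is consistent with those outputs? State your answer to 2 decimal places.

d_2 = 51.25

I − A =
  [   0.85    -0.40    -0.20    -0.05]
  [   0.00     0.75    -0.05    -0.30]
  [  -0.35    -0.05     0.65     0.00]
  [  -0.20    -0.20     0.00     0.65]
d = (I − A) x:
  d_1 = (+0.85)·800 + (-0.40)·250 + (-0.20)·625 + (-0.05)·350 = 437.50
  d_2 = (+0.00)·800 + (+0.75)·250 + (-0.05)·625 + (-0.30)·350 = 51.25
  d_3 = (-0.35)·800 + (-0.05)·250 + (+0.65)·625 + (+0.00)·350 = 113.75
  d_4 = (-0.20)·800 + (-0.20)·250 + (+0.00)·625 + (+0.65)·350 = 17.50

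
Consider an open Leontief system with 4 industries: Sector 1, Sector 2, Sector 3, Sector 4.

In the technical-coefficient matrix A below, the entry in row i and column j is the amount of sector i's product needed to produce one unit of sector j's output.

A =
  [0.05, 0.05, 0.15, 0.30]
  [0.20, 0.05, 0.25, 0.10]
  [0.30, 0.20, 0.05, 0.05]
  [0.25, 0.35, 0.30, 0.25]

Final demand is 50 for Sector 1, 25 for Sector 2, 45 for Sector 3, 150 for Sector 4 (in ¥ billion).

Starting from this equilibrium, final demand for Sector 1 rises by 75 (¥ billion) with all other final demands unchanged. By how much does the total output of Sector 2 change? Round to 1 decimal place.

I − A =
  [   0.95    -0.05    -0.15    -0.30]
  [  -0.20     0.95    -0.25    -0.10]
  [  -0.30    -0.20     0.95    -0.05]
  [  -0.25    -0.35    -0.30     0.75]
Compute the cofactors C_ij = (−1)^(i+j)·(3×3 minor ij) of I−A; the adjugate is their transpose:
adj(I−A) = Cᵀ =
  [ 0.581500   0.177750   0.224250   0.271250]
  [ 0.231625   0.528750   0.232125   0.178625]
  [ 0.253625   0.187500   0.542625   0.162625]
  [ 0.403375   0.381000   0.400125   0.747875]
det(I−A) = Σ_j (I−A)_1j·C_1j = (0.95)(0.581500) + (-0.05)(0.231625) + (-0.15)(0.253625) + (-0.30)(0.403375) = 0.3817875
(I − A)⁻¹ = adj(I−A) / det(I−A) ≈
  [   1.5231     0.4656     0.5874     0.7105]
  [   0.6067     1.3849     0.6080     0.4679]
  [   0.6643     0.4911     1.4213     0.4260]
  [   1.0565     0.9979     1.0480     1.9589]
Δx = (I − A)⁻¹ Δd with Δd having +75 in the Sector 1 component and 0 elsewhere.
So Δx_2 = L_21 · (+75), where L_21 = adj(I−A)_21 / det(I−A) = 0.231625 / 0.3817875.
Δx_2 = 0.231625 × (+75) / 0.3817875 = 17.371875 / 0.3817875 ≈ 45.5.

Δx_2 = 45.5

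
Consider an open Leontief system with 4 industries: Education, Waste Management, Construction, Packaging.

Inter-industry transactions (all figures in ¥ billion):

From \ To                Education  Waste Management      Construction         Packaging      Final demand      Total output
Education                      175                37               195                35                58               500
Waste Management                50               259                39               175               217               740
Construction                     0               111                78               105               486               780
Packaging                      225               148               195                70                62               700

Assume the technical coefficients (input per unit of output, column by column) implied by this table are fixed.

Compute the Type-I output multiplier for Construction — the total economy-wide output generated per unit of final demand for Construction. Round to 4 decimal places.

Technical coefficients a_ij = z_ij / X_j:
  a_11 = 175/500 = 0.35, a_21 = 50/500 = 0.10, a_31 = 0/500 = 0.00, a_41 = 225/500 = 0.45
  a_12 = 37/740 = 0.05, a_22 = 259/740 = 0.35, a_32 = 111/740 = 0.15, a_42 = 148/740 = 0.20
  a_13 = 195/780 = 0.25, a_23 = 39/780 = 0.05, a_33 = 78/780 = 0.10, a_43 = 195/780 = 0.25
  a_14 = 35/700 = 0.05, a_24 = 175/700 = 0.25, a_34 = 105/700 = 0.15, a_44 = 70/700 = 0.10
I − A =
  [   0.65    -0.05    -0.25    -0.05]
  [  -0.10     0.65    -0.05    -0.25]
  [   0.00    -0.15     0.90    -0.15]
  [  -0.45    -0.20    -0.25     0.90]
Compute the cofactors C_ij = (−1)^(i+j)·(3×3 minor ij) of I−A; the adjugate is their transpose:
adj(I−A) = Cᵀ =
  [ 0.439500   0.090750   0.147750   0.074250]
  [ 0.181875   0.465000   0.120625   0.159375]
  [ 0.077250   0.107250   0.322000   0.087750]
  [ 0.281625   0.178500   0.190125   0.367125]
det(I−A) = Σ_j (I−A)_1j·C_1j = (0.65)(0.439500) + (-0.05)(0.181875) + (-0.25)(0.077250) + (-0.05)(0.281625) = 0.2431875
(I − A)⁻¹ = adj(I−A) / det(I−A) ≈
  [   1.80725     0.37317     0.60756     0.30532]
  [   0.74788     1.91210     0.49602     0.65536]
  [   0.31766     0.44102     1.32408     0.36083]
  [   1.15806     0.73400     0.78180     1.50964]
The output multiplier for sector j is the column-j sum of the Leontief inverse (I − A)⁻¹ = adj(I−A) / det(I−A).
Column 3 of adj(I−A): (0.147750, 0.120625, 0.322000, 0.190125); det(I−A) = 0.2431875.
m_3 = (0.147750 + 0.120625 + 0.322000 + 0.190125) / 0.2431875 = 0.7805 / 0.2431875 ≈ 3.2095.

m_3 = 3.2095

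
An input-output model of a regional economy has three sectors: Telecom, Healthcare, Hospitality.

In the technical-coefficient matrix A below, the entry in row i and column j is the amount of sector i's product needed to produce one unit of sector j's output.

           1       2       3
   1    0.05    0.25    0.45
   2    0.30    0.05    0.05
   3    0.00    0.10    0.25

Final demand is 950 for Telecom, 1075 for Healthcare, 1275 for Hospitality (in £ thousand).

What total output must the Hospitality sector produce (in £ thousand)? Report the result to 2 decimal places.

x_3 = 1968.35

I − A =
  [   0.95    -0.25    -0.45]
  [  -0.30     0.95    -0.05]
  [   0.00    -0.10     0.75]
Cofactors of I−A, C_ij = (−1)^(i+j)·(minor ij) (rows/columns in the sector order above):
  C_11 = (0.95)(0.75) − (-0.05)(-0.10) = 0.7075
  C_12 = −[(-0.30)(0.75) − (-0.05)(0.00)] = 0.2250
  C_13 = (-0.30)(-0.10) − (0.95)(0.00) = 0.0300
  C_21 = −[(-0.25)(0.75) − (-0.45)(-0.10)] = 0.2325
  C_22 = (0.95)(0.75) − (-0.45)(0.00) = 0.7125
  C_23 = −[(0.95)(-0.10) − (-0.25)(0.00)] = 0.0950
  C_31 = (-0.25)(-0.05) − (-0.45)(0.95) = 0.4400
  C_32 = −[(0.95)(-0.05) − (-0.45)(-0.30)] = 0.1825
  C_33 = (0.95)(0.95) − (-0.25)(-0.30) = 0.8275
det(I−A) = Σ_j (I−A)_1j·C_1j = (0.95)(0.7075) + (-0.25)(0.2250) + (-0.45)(0.0300) = 0.602375
adj(I−A) = Cᵀ =
  [ 0.7075   0.2325   0.4400]
  [ 0.2250   0.7125   0.1825]
  [ 0.0300   0.0950   0.8275]
(I − A)⁻¹ = adj(I−A) / det(I−A) ≈
  [   1.1745     0.3860     0.7304]
  [   0.3735     1.1828     0.3030]
  [   0.0498     0.1577     1.3737]
x = (I − A)⁻¹ d = adj(I−A)·d / det(I−A), with det(I−A) = 0.602375:
  x_1 = (0.7075·950 + 0.2325·1075 + 0.4400·1275) / 0.602375 = 1483.0625 / 0.602375 ≈ 2462.03
  x_2 = (0.2250·950 + 0.7125·1075 + 0.1825·1275) / 0.602375 = 1212.375 / 0.602375 ≈ 2012.66
  x_3 = (0.0300·950 + 0.0950·1075 + 0.8275·1275) / 0.602375 = 1185.6875 / 0.602375 ≈ 1968.35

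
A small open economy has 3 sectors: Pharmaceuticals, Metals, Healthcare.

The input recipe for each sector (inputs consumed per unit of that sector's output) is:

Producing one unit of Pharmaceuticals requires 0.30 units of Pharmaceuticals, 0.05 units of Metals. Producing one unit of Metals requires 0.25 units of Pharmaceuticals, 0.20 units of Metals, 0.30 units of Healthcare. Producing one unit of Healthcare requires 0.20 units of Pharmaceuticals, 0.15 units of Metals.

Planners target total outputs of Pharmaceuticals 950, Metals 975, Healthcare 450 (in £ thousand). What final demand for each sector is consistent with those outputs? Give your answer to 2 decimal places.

I − A =
  [   0.70    -0.25    -0.20]
  [  -0.05     0.80    -0.15]
  [   0.00    -0.30     1.00]
d = (I − A) x:
  d_1 = (+0.70)·950 + (-0.25)·975 + (-0.20)·450 = 331.25
  d_2 = (-0.05)·950 + (+0.80)·975 + (-0.15)·450 = 665.00
  d_3 = (+0.00)·950 + (-0.30)·975 + (+1.00)·450 = 157.50

d_1 = 331.25, d_2 = 665.00, d_3 = 157.50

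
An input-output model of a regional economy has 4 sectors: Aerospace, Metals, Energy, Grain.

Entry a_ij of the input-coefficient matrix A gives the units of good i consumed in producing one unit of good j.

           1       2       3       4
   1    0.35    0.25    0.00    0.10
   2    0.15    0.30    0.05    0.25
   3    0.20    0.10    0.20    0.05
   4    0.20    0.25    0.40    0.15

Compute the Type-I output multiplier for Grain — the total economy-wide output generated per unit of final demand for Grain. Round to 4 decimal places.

m_4 = 3.2934

I − A =
  [   0.65    -0.25     0.00    -0.10]
  [  -0.15     0.70    -0.05    -0.25]
  [  -0.20    -0.10     0.80    -0.05]
  [  -0.20    -0.25    -0.40     0.85]
Compute the cofactors C_ij = (−1)^(i+j)·(3×3 minor ij) of I−A; the adjugate is their transpose:
adj(I−A) = Cᵀ =
  [ 0.397125   0.189000   0.064875   0.106125]
  [ 0.168000   0.405000   0.097625   0.144625]
  [ 0.133125   0.111375   0.284000   0.065125]
  [ 0.205500   0.216000   0.177625   0.328250]
det(I−A) = Σ_j (I−A)_1j·C_1j = (0.65)(0.397125) + (-0.25)(0.168000) + (0.00)(0.133125) + (-0.10)(0.205500) = 0.19558125
(I − A)⁻¹ = adj(I−A) / det(I−A) ≈
  [   2.03049     0.96635     0.33170     0.54261]
  [   0.85898     2.07075     0.49915     0.73946]
  [   0.68066     0.56946     1.45208     0.33298]
  [   1.05071     1.10440     0.90819     1.67833]
The output multiplier for sector j is the column-j sum of the Leontief inverse (I − A)⁻¹ = adj(I−A) / det(I−A).
Column 4 of adj(I−A): (0.106125, 0.144625, 0.065125, 0.328250); det(I−A) = 0.19558125.
m_4 = (0.106125 + 0.144625 + 0.065125 + 0.328250) / 0.19558125 = 0.644125 / 0.19558125 ≈ 3.2934.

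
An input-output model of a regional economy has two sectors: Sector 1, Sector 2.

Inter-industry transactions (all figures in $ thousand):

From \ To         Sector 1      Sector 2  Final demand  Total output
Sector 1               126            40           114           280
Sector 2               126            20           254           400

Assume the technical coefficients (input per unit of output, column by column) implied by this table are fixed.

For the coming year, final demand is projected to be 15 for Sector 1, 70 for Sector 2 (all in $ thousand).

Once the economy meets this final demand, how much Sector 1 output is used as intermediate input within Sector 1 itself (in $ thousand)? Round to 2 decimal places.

Technical coefficients a_ij = z_ij / X_j:
  a_11 = 126/280 = 0.45, a_21 = 126/280 = 0.45
  a_12 = 40/400 = 0.10, a_22 = 20/400 = 0.05
I − A =
  [   0.55    -0.10]
  [  -0.45     0.95]
det(I−A) = (0.55)(0.95) − (-0.10)(-0.45) = 0.4775
adj(I−A) = [[0.95, 0.10], [0.45, 0.55]]
(I − A)⁻¹ = adj(I−A) / det(I−A) ≈
  [   1.9895     0.2094]
  [   0.9424     1.1518]
First solve x = (I − A)⁻¹ d = adj(I−A)·d / det(I−A); in particular x_1 = (0.95·15 + 0.10·70) / 0.4775 = 21.25 / 0.4775 ≈ 44.5026.
Intermediate flow from 1 to 1: z_11 = a_11 · x_1 = 0.45 × 21.25 / 0.4775 = 9.5625 / 0.4775 ≈ 20.03.

z_11 = 20.03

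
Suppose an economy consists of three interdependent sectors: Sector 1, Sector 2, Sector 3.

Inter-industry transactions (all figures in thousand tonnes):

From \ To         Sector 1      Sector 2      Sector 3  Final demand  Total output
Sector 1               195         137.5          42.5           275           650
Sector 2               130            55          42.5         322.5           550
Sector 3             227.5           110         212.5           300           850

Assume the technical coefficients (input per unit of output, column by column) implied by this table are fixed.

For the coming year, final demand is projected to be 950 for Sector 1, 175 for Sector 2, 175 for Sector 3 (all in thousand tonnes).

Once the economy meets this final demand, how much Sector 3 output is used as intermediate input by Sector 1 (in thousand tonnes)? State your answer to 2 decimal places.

Technical coefficients a_ij = z_ij / X_j:
  a_11 = 195/650 = 0.30, a_21 = 130/650 = 0.20, a_31 = 227.5/650 = 0.35
  a_12 = 137.5/550 = 0.25, a_22 = 55/550 = 0.10, a_32 = 110/550 = 0.20
  a_13 = 42.5/850 = 0.05, a_23 = 42.5/850 = 0.05, a_33 = 212.5/850 = 0.25
I − A =
  [   0.70    -0.25    -0.05]
  [  -0.20     0.90    -0.05]
  [  -0.35    -0.20     0.75]
Cofactors of I−A, C_ij = (−1)^(i+j)·(minor ij) (rows/columns in the sector order above):
  C_11 = (0.90)(0.75) − (-0.05)(-0.20) = 0.6650
  C_12 = −[(-0.20)(0.75) − (-0.05)(-0.35)] = 0.1675
  C_13 = (-0.20)(-0.20) − (0.90)(-0.35) = 0.3550
  C_21 = −[(-0.25)(0.75) − (-0.05)(-0.20)] = 0.1975
  C_22 = (0.70)(0.75) − (-0.05)(-0.35) = 0.5075
  C_23 = −[(0.70)(-0.20) − (-0.25)(-0.35)] = 0.2275
  C_31 = (-0.25)(-0.05) − (-0.05)(0.90) = 0.0575
  C_32 = −[(0.70)(-0.05) − (-0.05)(-0.20)] = 0.0450
  C_33 = (0.70)(0.90) − (-0.25)(-0.20) = 0.5800
det(I−A) = Σ_j (I−A)_1j·C_1j = (0.70)(0.6650) + (-0.25)(0.1675) + (-0.05)(0.3550) = 0.405875
adj(I−A) = Cᵀ =
  [ 0.6650   0.1975   0.0575]
  [ 0.1675   0.5075   0.0450]
  [ 0.3550   0.2275   0.5800]
(I − A)⁻¹ = adj(I−A) / det(I−A) ≈
  [   1.6384     0.4866     0.1417]
  [   0.4127     1.2504     0.1109]
  [   0.8747     0.5605     1.4290]
First solve x = (I − A)⁻¹ d = adj(I−A)·d / det(I−A); in particular x_1 = (0.6650·950 + 0.1975·175 + 0.0575·175) / 0.405875 = 676.375 / 0.405875 ≈ 1666.4613.
Intermediate flow from 3 to 1: z_31 = a_31 · x_1 = 0.35 × 676.375 / 0.405875 = 236.73125 / 0.405875 ≈ 583.26.

z_31 = 583.26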